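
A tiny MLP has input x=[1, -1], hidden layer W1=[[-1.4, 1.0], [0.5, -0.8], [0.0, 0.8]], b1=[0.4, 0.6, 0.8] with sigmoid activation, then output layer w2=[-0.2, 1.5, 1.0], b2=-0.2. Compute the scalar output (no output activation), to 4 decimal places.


z1[0] = (-1.4)·(1) + (1.0)·(-1) + 0.4 = -2.0
z1[1] = (0.5)·(1) + (-0.8)·(-1) + 0.6 = 1.9
z1[2] = (0.0)·(1) + (0.8)·(-1) + 0.8 = 0.0
h = sigmoid(z1) = [0.1192, 0.8699, 0.5]
output = (-0.2)·(0.1192) + (1.5)·(0.8699) + (1.0)·(0.5) - 0.2 = 1.581

1.581


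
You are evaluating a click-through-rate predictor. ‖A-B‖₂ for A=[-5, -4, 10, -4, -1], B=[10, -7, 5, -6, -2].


d = √((-5-10)² + (-4+ 7)² + (10-5)² + (-4+ 6)² + (-1+ 2)²)
  = √(225 + 9 + 25 + 4 + 1)
  = √264 = 16.2481

16.2481


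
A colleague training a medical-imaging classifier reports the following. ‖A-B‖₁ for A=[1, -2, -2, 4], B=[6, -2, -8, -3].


d = |1-6| + |-2+ 2| + |-2+ 8| + |4+ 3|
  = 5 + 0 + 6 + 7
  = 18

18


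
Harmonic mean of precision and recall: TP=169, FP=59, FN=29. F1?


Precision = 169/228 = 0.7412
Recall = 169/198 = 0.8535
F1 = 2·P·R/(P+R) = 2·TP/(2·TP+FP+FN) = 338/(338+59+29) = 338/426 = 0.7934

0.7934


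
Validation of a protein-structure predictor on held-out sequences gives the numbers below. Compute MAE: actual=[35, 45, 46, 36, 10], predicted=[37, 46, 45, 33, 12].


Absolute errors: |35-37|=2, |45-46|=1, |46-45|=1, |36-33|=3, |10-12|=2
Sum = 9
MAE = 9/5 = 9/5

9/5


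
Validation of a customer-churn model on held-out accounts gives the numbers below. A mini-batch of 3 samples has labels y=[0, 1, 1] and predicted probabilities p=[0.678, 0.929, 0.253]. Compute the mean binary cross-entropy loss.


L[0] = -ln(1-0.678) = -ln(0.322) = 1.1332
L[1] = -ln(0.929) = 0.0736
L[2] = -ln(0.253) = 1.3744
mean = (1.1332 + 0.0736 + 1.3744)/3 = 0.8604

0.8604


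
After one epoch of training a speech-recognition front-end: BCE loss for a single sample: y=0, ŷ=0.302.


BCE = -[y·ln(p) + (1-y)·ln(1-p)]
= -0 - 1·ln(1-0.302)
= -ln(0.698) = 0.3595

0.3595


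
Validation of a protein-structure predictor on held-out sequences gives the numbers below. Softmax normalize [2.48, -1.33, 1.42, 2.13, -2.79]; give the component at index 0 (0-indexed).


Exponentials: e^2.48=11.9413, e^-1.33=0.2645, e^1.42=4.1371, e^2.13=8.4149, e^-2.79=0.0614
Sum = 24.8192
Softmax = [0.4811, 0.0107, 0.1667, 0.339, 0.0025]
p[0] = 11.9413/24.8192 = 0.4811

0.4811


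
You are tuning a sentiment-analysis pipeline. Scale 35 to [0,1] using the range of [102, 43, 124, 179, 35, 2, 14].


min=2, max=179
(35-2)/(179-2) = 33/177 = 0.1864

0.1864


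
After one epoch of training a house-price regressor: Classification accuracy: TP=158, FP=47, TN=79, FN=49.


Accuracy = (TP+TN)/(TP+TN+FP+FN)
= (158+79)/(333)
= 237/333 = 71.17%

71.17%


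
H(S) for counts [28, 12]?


Probabilities: [28/40, 12/40] ≈ [0.7, 0.3]
H = -((28/40)·log₂(28/40) + (12/40)·log₂(12/40))
  = 0.8813 bits

0.8813 bits


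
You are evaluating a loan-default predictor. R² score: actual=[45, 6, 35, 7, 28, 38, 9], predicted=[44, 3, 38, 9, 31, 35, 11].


ȳ = 24
SS_res = Σ(y-ŷ)² = 45
SS_tot = Σ(y-ȳ)² = 1612
R² = 1 - SS_res/SS_tot = 1 - 0.0279 = 0.9721

0.9721


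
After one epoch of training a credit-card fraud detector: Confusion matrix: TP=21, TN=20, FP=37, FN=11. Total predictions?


Total = TP + TN + FP + FN
= 21 + 20 + 37 + 11
= 89
(Predicted positive: 58, predicted negative: 31)

89


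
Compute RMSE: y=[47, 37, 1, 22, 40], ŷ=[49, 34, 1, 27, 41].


MSE = 39/5 = 7.8
RMSE = √(39/5) = 2.7928

2.7928


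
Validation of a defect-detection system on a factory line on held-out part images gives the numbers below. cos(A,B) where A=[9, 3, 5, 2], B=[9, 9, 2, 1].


A·B = 9·9 + 3·9 + 5·2 + 2·1 = 120
‖A‖ = √119 = 10.9087, ‖B‖ = √167 = 12.9228
cos = 120/(√119·√167) = 120/√19873 = 0.8512

0.8512


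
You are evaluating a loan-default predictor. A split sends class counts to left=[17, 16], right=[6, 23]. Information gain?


Parent = [23, 39], H_parent = 0.9514
H_left = 0.9993 (n=33), H_right = 0.7355 (n=29)
H_children = (33/62)·0.9993 + (29/62)·0.7355 = 0.8759
IG = 0.9514 - 0.8759 = 0.0755

0.0755


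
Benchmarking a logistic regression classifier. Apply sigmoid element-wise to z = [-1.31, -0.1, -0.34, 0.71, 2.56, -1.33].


σ(-1.31) = 1/(1+e^1.31) = 0.2125
σ(-0.1) = 1/(1+e^0.1) = 0.475
σ(-0.34) = 1/(1+e^0.34) = 0.4158
σ(0.71) = 1/(1+e^-0.71) = 0.6704
σ(2.56) = 1/(1+e^-2.56) = 0.9282
σ(-1.33) = 1/(1+e^1.33) = 0.2092
result = [0.2125, 0.475, 0.4158, 0.6704, 0.9282, 0.2092]

[0.2125, 0.475, 0.4158, 0.6704, 0.9282, 0.2092]


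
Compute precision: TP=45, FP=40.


Precision = TP/(TP+FP)
= 45/(45+40)
= 45/85 = 52.94%

52.94%


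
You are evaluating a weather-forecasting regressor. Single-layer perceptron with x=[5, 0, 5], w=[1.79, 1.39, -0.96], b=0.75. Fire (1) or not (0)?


z = (5)·(1.79) + (0)·(1.39) + (5)·(-0.96) + 0.75
  = 4.9
step(z) = 1 (z≥0)

1


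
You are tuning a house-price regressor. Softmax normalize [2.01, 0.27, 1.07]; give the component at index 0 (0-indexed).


Exponentials: e^2.01=7.4633, e^0.27=1.31, e^1.07=2.9154
Sum = 11.6887
Softmax = [0.6385, 0.1121, 0.2494]
p[0] = 7.4633/11.6887 = 0.6385

0.6385


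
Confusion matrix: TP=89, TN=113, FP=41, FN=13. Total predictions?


Total = TP + TN + FP + FN
= 89 + 113 + 41 + 13
= 256
(Predicted positive: 130, predicted negative: 126)

256


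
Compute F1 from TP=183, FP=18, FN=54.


Precision = 183/201 = 0.9104
Recall = 183/237 = 0.7722
F1 = 2·P·R/(P+R) = 2·TP/(2·TP+FP+FN) = 366/(366+18+54) = 366/438 = 0.8356

0.8356


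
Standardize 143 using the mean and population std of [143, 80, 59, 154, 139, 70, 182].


μ = 118.1429, σ = 44.2184
z = (143 - 118.1429)/44.2184 = 0.5621

0.5621


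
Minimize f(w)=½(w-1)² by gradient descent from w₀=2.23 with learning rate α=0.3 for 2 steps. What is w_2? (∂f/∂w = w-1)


step 1: grad = 2.23-1 = 1.23; w = 2.23 - 0.3·(1.23) = 1.861
step 2: grad = 1.861-1 = 0.861; w = 1.861 - 0.3·(0.861) = 1.6027

1.6027


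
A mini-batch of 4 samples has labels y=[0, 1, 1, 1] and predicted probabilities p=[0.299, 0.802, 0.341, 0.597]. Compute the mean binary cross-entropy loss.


L[0] = -ln(1-0.299) = -ln(0.701) = 0.3552
L[1] = -ln(0.802) = 0.2206
L[2] = -ln(0.341) = 1.0759
L[3] = -ln(0.597) = 0.5158
mean = (0.3552 + 0.2206 + 1.0759 + 0.5158)/4 = 0.5419

0.5419


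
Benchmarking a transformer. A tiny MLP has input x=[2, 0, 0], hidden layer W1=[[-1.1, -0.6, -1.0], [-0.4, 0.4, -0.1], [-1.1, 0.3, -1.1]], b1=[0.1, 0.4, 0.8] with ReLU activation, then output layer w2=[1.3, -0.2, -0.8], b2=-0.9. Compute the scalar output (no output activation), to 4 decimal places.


z1[0] = (-1.1)·(2) + (-0.6)·(0) + (-1.0)·(0) + 0.1 = -2.1
z1[1] = (-0.4)·(2) + (0.4)·(0) + (-0.1)·(0) + 0.4 = -0.4
z1[2] = (-1.1)·(2) + (0.3)·(0) + (-1.1)·(0) + 0.8 = -1.4
h = ReLU(z1) = [0.0, 0.0, 0.0]
output = (1.3)·(0.0) + (-0.2)·(0.0) + (-0.8)·(0.0) - 0.9 = -0.9

-0.9


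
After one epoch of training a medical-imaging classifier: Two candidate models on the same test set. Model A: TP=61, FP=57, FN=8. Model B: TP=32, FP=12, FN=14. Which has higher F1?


Model A: P=61/118=0.5169, R=61/69=0.8841, F1=2PR/(P+R)=2TP/(2TP+FP+FN)=122/187=0.6524
Model B: P=32/44=0.7273, R=32/46=0.6957, F1=2PR/(P+R)=2TP/(2TP+FP+FN)=64/90=0.7111
0.6524 < 0.7111 → Model B

Model B


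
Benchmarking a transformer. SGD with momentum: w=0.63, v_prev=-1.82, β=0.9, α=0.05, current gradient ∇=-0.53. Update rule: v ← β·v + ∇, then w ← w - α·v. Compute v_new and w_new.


v_new = 0.9·-1.82 - 0.53 = -1.638 - 0.53 = -2.168
w_new = 0.63 - 0.05·-2.168 = 0.63 + 0.1084 = 0.7384

v_new=-2.168, w_new=0.7384


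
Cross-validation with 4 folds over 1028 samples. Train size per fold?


Fold size = 1028/4 = 257
Training per fold = 1028 - 257 = 771

771


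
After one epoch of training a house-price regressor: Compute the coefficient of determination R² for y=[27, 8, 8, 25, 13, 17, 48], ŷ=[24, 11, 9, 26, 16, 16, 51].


ȳ = 20.8571
SS_res = Σ(y-ŷ)² = 39
SS_tot = Σ(y-ȳ)² = 1198.86
R² = 1 - SS_res/SS_tot = 1 - 0.0325 = 0.9675

0.9675


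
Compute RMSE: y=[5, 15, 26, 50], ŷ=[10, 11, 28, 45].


MSE = 70/4 = 17.5
RMSE = √(70/4) = 4.1833

4.1833


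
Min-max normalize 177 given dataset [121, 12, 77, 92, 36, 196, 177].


min=12, max=196
(177-12)/(196-12) = 165/184 = 0.8967

0.8967


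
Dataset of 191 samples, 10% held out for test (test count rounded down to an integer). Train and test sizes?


Test = ⌊191·10/100⌋ = 19
Train = 191 - 19 = 172

Train: 172, Test: 19


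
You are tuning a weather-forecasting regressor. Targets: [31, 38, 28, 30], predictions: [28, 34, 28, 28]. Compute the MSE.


Squared errors: (31-28)²=9, (38-34)²=16, (28-28)²=0, (30-28)²=4
Sum = 29
MSE = 29/4 = 29/4

29/4


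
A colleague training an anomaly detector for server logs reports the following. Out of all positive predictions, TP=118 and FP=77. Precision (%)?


Precision = TP/(TP+FP)
= 118/(118+77)
= 118/195 = 60.51%

60.51%


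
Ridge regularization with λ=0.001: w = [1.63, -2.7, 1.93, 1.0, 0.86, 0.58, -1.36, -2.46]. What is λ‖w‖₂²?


‖w‖₂² = (1.63)² + (-2.7)² + (1.93)² + (1.0)² + (0.86)² + (0.58)² + (-1.36)² + (-2.46)²
     = 2.6569 + 7.29 + 3.7249 + 1 + 0.7396 + 0.3364 + 1.8496 + 6.0516
     = 23.649
λ·‖w‖₂² = 0.001·23.649 = 0.023649

0.023649


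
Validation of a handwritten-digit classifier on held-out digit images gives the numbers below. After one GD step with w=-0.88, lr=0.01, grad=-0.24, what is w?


w_new = w - α·∇
= -0.88 - 0.01·-0.24
= -0.88 + 0.0024
= -0.8776

-0.8776


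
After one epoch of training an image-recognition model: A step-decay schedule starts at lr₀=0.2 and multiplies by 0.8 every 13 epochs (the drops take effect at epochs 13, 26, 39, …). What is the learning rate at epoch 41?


n_drops = ⌊41/13⌋ = 3
lr = 0.2·0.8^3 = 0.2·0.512 = 0.1024

0.1024


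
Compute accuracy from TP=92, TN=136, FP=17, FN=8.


Accuracy = (TP+TN)/(TP+TN+FP+FN)
= (92+136)/(253)
= 228/253 = 90.12%

90.12%


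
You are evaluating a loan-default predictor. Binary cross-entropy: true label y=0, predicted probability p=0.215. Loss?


BCE = -[y·ln(p) + (1-y)·ln(1-p)]
= -0 - 1·ln(1-0.215)
= -ln(0.785) = 0.2421

0.2421


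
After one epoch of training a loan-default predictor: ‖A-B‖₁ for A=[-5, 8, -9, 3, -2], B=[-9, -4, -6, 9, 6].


d = |-5+ 9| + |8+ 4| + |-9+ 6| + |3-9| + |-2-6|
  = 4 + 12 + 3 + 6 + 8
  = 33

33


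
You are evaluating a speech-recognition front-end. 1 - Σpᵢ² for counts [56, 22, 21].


Probabilities: [56/99, 22/99, 21/99] ≈ [0.5657, 0.2222, 0.2121]
Σpᵢ² = (3136 + 484 + 441)/99² = 4061/9801
Gini = 1 - Σpᵢ² = 1 - 4061/9801 = 0.5857

0.5857


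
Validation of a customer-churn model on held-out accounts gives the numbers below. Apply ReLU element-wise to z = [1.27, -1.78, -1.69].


ReLU(1.27) = max(0, 1.27) = 1.27
ReLU(-1.78) = max(0, -1.78) = 0.0
ReLU(-1.69) = max(0, -1.69) = 0.0
result = [1.27, 0.0, 0.0]

[1.27, 0.0, 0.0]


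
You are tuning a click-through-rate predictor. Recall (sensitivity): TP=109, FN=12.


Recall = TP/(TP+FN)
= 109/(109+12)
= 109/121 = 90.08%

90.08%


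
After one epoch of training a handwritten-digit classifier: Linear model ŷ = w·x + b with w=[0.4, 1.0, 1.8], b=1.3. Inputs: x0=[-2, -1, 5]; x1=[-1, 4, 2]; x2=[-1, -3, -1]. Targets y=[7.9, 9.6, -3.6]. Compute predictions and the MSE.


ŷ0 = (0.4)·(-2) + (1.0)·(-1) + (1.8)·(5) + 1.3 = 8.5
ŷ1 = (0.4)·(-1) + (1.0)·(4) + (1.8)·(2) + 1.3 = 8.5
ŷ2 = (0.4)·(-1) + (1.0)·(-3) + (1.8)·(-1) + 1.3 = -3.9
errors² = [0.36, 1.21, 0.09]
MSE = 1.6600/3 = 0.5533

0.5533


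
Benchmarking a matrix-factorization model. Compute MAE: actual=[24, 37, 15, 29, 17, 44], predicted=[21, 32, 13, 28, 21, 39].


Absolute errors: |24-21|=3, |37-32|=5, |15-13|=2, |29-28|=1, |17-21|=4, |44-39|=5
Sum = 20
MAE = 20/6 = 10/3

10/3


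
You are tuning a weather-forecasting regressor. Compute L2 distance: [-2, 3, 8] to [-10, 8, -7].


d = √((-2+ 10)² + (3-8)² + (8+ 7)²)
  = √(64 + 25 + 225)
  = √314 = 17.72

17.72


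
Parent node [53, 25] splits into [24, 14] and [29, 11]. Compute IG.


Parent = [53, 25], H_parent = 0.9049
H_left = 0.9495 (n=38), H_right = 0.8485 (n=40)
H_children = (38/78)·0.9495 + (40/78)·0.8485 = 0.8977
IG = 0.9049 - 0.8977 = 0.0072

0.0072


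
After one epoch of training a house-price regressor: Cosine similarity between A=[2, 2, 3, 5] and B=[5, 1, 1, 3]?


A·B = 2·5 + 2·1 + 3·1 + 5·3 = 30
‖A‖ = √42 = 6.4807, ‖B‖ = √36 = 6
cos = 30/(√42·√36) = 30/√1512 = 0.7715

0.7715


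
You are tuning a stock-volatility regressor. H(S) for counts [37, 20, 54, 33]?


Probabilities: [37/144, 20/144, 54/144, 33/144] ≈ [0.2569, 0.1389, 0.375, 0.2292]
H = -((37/144)·log₂(37/144) + (20/144)·log₂(20/144) + (54/144)·log₂(54/144) + (33/144)·log₂(33/144))
  = 1.917 bits

1.917 bits


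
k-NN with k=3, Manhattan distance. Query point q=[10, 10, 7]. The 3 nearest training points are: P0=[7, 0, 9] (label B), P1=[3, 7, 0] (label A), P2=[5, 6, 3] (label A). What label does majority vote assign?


d(q,P0) = 15  (label B)
d(q,P1) = 17  (label A)
d(q,P2) = 13  (label A)
Votes: A=2, B=1
Majority → A

A


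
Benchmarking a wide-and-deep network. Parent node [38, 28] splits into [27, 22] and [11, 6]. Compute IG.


Parent = [38, 28], H_parent = 0.9834
H_left = 0.9925 (n=49), H_right = 0.9367 (n=17)
H_children = (49/66)·0.9925 + (17/66)·0.9367 = 0.9781
IG = 0.9834 - 0.9781 = 0.0053

0.0053


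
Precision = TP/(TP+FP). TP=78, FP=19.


Precision = TP/(TP+FP)
= 78/(78+19)
= 78/97 = 80.41%

80.41%


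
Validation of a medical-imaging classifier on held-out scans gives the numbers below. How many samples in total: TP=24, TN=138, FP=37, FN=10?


Total = TP + TN + FP + FN
= 24 + 138 + 37 + 10
= 209
(Predicted positive: 61, predicted negative: 148)

209


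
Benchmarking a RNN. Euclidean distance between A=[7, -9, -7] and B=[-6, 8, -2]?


d = √((7+ 6)² + (-9-8)² + (-7+ 2)²)
  = √(169 + 289 + 25)
  = √483 = 21.9773

21.9773


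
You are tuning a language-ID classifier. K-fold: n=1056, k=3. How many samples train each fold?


Fold size = 1056/3 = 352
Training per fold = 1056 - 352 = 704

704


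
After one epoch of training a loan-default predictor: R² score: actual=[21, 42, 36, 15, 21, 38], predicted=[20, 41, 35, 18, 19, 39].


ȳ = 28.8333
SS_res = Σ(y-ŷ)² = 17
SS_tot = Σ(y-ȳ)² = 622.83
R² = 1 - SS_res/SS_tot = 1 - 0.0273 = 0.9727

0.9727


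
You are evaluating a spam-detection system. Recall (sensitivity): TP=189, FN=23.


Recall = TP/(TP+FN)
= 189/(189+23)
= 189/212 = 89.15%

89.15%


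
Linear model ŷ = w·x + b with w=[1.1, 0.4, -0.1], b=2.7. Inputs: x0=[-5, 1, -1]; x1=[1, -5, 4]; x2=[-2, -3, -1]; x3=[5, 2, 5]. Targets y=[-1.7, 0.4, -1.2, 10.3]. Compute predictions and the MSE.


ŷ0 = (1.1)·(-5) + (0.4)·(1) + (-0.1)·(-1) + 2.7 = -2.3
ŷ1 = (1.1)·(1) + (0.4)·(-5) + (-0.1)·(4) + 2.7 = 1.4
ŷ2 = (1.1)·(-2) + (0.4)·(-3) + (-0.1)·(-1) + 2.7 = -0.6
ŷ3 = (1.1)·(5) + (0.4)·(2) + (-0.1)·(5) + 2.7 = 8.5
errors² = [0.36, 1.0, 0.36, 3.24]
MSE = 4.9600/4 = 1.24

1.24


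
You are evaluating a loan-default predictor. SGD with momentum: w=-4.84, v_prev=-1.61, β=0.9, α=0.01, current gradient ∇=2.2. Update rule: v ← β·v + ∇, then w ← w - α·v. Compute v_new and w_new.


v_new = 0.9·-1.61 + 2.2 = -1.449 + 2.2 = 0.751
w_new = -4.84 - 0.01·0.751 = -4.84 - 0.00751 = -4.84751

v_new=0.751, w_new=-4.84751


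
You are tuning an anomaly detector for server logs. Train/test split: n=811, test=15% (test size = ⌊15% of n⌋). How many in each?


Test = ⌊811·15/100⌋ = 121
Train = 811 - 121 = 690

Train: 690, Test: 121


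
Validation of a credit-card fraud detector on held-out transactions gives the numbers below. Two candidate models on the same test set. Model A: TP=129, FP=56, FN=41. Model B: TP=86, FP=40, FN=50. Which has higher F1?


Model A: P=129/185=0.6973, R=129/170=0.7588, F1=2PR/(P+R)=2TP/(2TP+FP+FN)=258/355=0.7268
Model B: P=86/126=0.6825, R=86/136=0.6324, F1=2PR/(P+R)=2TP/(2TP+FP+FN)=172/262=0.6565
0.7268 > 0.6565 → Model A

Model A


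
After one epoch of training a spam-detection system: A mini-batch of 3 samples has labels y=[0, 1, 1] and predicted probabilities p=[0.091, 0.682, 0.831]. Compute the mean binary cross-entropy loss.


L[0] = -ln(1-0.091) = -ln(0.909) = 0.0954
L[1] = -ln(0.682) = 0.3827
L[2] = -ln(0.831) = 0.1851
mean = (0.0954 + 0.3827 + 0.1851)/3 = 0.2211

0.2211


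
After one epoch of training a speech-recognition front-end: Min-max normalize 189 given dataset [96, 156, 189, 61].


min=61, max=189
(189-61)/(189-61) = 128/128 = 1.0

1.0


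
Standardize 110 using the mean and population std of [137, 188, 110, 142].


μ = 144.25, σ = 28.039
z = (110 - 144.25)/28.039 = -1.2215

-1.2215


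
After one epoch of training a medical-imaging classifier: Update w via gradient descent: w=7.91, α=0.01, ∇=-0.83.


w_new = w - α·∇
= 7.91 - 0.01·-0.83
= 7.91 + 0.0083
= 7.9183

7.9183


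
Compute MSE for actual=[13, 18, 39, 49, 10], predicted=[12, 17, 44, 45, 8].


Squared errors: (13-12)²=1, (18-17)²=1, (39-44)²=25, (49-45)²=16, (10-8)²=4
Sum = 47
MSE = 47/5 = 47/5

47/5


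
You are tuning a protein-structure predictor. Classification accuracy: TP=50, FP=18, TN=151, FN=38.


Accuracy = (TP+TN)/(TP+TN+FP+FN)
= (50+151)/(257)
= 201/257 = 78.21%

78.21%


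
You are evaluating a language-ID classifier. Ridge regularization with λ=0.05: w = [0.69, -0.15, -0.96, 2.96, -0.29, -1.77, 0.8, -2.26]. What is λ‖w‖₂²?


‖w‖₂² = (0.69)² + (-0.15)² + (-0.96)² + (2.96)² + (-0.29)² + (-1.77)² + (0.8)² + (-2.26)²
     = 0.4761 + 0.0225 + 0.9216 + 8.7616 + 0.0841 + 3.1329 + 0.64 + 5.1076
     = 19.1464
λ·‖w‖₂² = 0.05·19.1464 = 0.95732

0.95732


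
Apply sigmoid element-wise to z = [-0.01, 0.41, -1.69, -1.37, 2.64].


σ(-0.01) = 1/(1+e^0.01) = 0.4975
σ(0.41) = 1/(1+e^-0.41) = 0.6011
σ(-1.69) = 1/(1+e^1.69) = 0.1558
σ(-1.37) = 1/(1+e^1.37) = 0.2026
σ(2.64) = 1/(1+e^-2.64) = 0.9334
result = [0.4975, 0.6011, 0.1558, 0.2026, 0.9334]

[0.4975, 0.6011, 0.1558, 0.2026, 0.9334]


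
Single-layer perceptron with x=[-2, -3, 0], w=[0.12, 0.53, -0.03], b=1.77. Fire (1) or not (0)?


z = (-2)·(0.12) + (-3)·(0.53) + (0)·(-0.03) + 1.77
  = -0.06
step(z) = 0 (z<0)

0


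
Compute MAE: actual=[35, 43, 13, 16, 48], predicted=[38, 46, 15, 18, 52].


Absolute errors: |35-38|=3, |43-46|=3, |13-15|=2, |16-18|=2, |48-52|=4
Sum = 14
MAE = 14/5 = 14/5

14/5


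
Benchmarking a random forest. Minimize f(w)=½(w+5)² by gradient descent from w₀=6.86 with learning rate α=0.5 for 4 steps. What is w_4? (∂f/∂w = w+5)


step 1: grad = 6.86+5 = 11.86; w = 6.86 - 0.5·(11.86) = 0.93
step 2: grad = 0.93+5 = 5.93; w = 0.93 - 0.5·(5.93) = -2.035
step 3: grad = -2.035+5 = 2.965; w = -2.035 - 0.5·(2.965) = -3.5175
step 4: grad = -3.5175+5 = 1.4825; w = -3.5175 - 0.5·(1.4825) = -4.25875

-4.25875


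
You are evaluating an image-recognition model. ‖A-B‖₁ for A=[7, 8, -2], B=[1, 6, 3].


d = |7-1| + |8-6| + |-2-3|
  = 6 + 2 + 5
  = 13

13


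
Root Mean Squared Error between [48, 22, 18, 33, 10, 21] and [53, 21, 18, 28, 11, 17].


MSE = 68/6 = 11.3333
RMSE = √(68/6) = 3.3665

3.3665


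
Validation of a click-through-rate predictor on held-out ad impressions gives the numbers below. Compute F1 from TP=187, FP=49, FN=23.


Precision = 187/236 = 0.7924
Recall = 187/210 = 0.8905
F1 = 2·P·R/(P+R) = 2·TP/(2·TP+FP+FN) = 374/(374+49+23) = 374/446 = 0.8386

0.8386


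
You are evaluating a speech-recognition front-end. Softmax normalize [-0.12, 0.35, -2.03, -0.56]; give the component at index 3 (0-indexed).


Exponentials: e^-0.12=0.8869, e^0.35=1.4191, e^-2.03=0.1313, e^-0.56=0.5712
Sum = 3.0085
Softmax = [0.2948, 0.4717, 0.0437, 0.1899]
p[3] = 0.5712/3.0085 = 0.1899

0.1899


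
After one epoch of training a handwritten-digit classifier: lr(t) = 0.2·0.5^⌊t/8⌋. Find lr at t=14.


n_drops = ⌊14/8⌋ = 1
lr = 0.2·0.5^1 = 0.2·0.5 = 0.1

0.1


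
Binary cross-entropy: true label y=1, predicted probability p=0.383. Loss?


BCE = -[y·ln(p) + (1-y)·ln(1-p)]
= -1·ln(0.383) - 0
= -ln(0.383) = 0.9597

0.9597


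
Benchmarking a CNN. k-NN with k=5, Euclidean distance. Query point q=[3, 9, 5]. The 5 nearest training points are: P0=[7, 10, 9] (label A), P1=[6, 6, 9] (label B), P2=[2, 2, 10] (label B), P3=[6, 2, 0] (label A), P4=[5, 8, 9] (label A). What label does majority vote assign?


d(q,P0) = 5.7446  (label A)
d(q,P1) = 5.831  (label B)
d(q,P2) = 8.6603  (label B)
d(q,P3) = 9.1104  (label A)
d(q,P4) = 4.5826  (label A)
Votes: A=3, B=2
Majority → A

A


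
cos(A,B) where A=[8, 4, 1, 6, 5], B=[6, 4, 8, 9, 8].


A·B = 8·6 + 4·4 + 1·8 + 6·9 + 5·8 = 166
‖A‖ = √142 = 11.9164, ‖B‖ = √261 = 16.1555
cos = 166/(√142·√261) = 166/√37062 = 0.8623

0.8623


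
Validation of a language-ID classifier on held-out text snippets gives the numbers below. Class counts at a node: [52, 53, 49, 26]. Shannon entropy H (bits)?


Probabilities: [52/180, 53/180, 49/180, 26/180] ≈ [0.2889, 0.2944, 0.2722, 0.1444]
H = -((52/180)·log₂(52/180) + (53/180)·log₂(53/180) + (49/180)·log₂(49/180) + (26/180)·log₂(26/180))
  = 1.9511 bits

1.9511 bits


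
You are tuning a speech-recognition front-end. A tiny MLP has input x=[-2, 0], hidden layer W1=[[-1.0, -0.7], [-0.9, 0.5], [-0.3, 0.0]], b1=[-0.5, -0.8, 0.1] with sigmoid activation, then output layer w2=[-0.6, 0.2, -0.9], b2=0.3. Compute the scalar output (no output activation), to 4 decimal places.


z1[0] = (-1.0)·(-2) + (-0.7)·(0) - 0.5 = 1.5
z1[1] = (-0.9)·(-2) + (0.5)·(0) - 0.8 = 1.0
z1[2] = (-0.3)·(-2) + (0.0)·(0) + 0.1 = 0.7
h = sigmoid(z1) = [0.8176, 0.7311, 0.6682]
output = (-0.6)·(0.8176) + (0.2)·(0.7311) + (-0.9)·(0.6682) + 0.3 = -0.6457

-0.6457


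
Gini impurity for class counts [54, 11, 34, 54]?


Probabilities: [54/153, 11/153, 34/153, 54/153] ≈ [0.3529, 0.0719, 0.2222, 0.3529]
Σpᵢ² = (2916 + 121 + 1156 + 2916)/153² = 7109/23409
Gini = 1 - Σpᵢ² = 1 - 7109/23409 = 0.6963

0.6963


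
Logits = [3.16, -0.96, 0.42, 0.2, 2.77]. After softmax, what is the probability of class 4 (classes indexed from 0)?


Exponentials: e^3.16=23.5706, e^-0.96=0.3829, e^0.42=1.522, e^0.2=1.2214, e^2.77=15.9586
Sum = 42.6555
Softmax = [0.5526, 0.009, 0.0357, 0.0286, 0.3741]
p[4] = 15.9586/42.6555 = 0.3741

0.3741


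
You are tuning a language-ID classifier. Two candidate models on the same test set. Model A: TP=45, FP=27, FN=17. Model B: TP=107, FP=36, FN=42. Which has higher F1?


Model A: P=45/72=0.625, R=45/62=0.7258, F1=2PR/(P+R)=2TP/(2TP+FP+FN)=90/134=0.6716
Model B: P=107/143=0.7483, R=107/149=0.7181, F1=2PR/(P+R)=2TP/(2TP+FP+FN)=214/292=0.7329
0.6716 < 0.7329 → Model B

Model B


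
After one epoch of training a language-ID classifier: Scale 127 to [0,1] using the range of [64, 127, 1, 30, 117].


min=1, max=127
(127-1)/(127-1) = 126/126 = 1.0

1.0


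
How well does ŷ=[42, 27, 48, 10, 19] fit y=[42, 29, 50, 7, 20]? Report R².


ȳ = 29.6
SS_res = Σ(y-ŷ)² = 18
SS_tot = Σ(y-ȳ)² = 1173.2
R² = 1 - SS_res/SS_tot = 1 - 0.0153 = 0.9847

0.9847


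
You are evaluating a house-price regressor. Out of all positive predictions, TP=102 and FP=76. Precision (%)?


Precision = TP/(TP+FP)
= 102/(102+76)
= 102/178 = 57.3%

57.3%


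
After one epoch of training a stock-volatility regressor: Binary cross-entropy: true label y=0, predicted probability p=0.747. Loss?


BCE = -[y·ln(p) + (1-y)·ln(1-p)]
= -0 - 1·ln(1-0.747)
= -ln(0.253) = 1.3744

1.3744


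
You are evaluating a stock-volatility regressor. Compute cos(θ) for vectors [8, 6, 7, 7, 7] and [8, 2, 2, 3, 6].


A·B = 8·8 + 6·2 + 7·2 + 7·3 + 7·6 = 153
‖A‖ = √247 = 15.7162, ‖B‖ = √117 = 10.8167
cos = 153/(√247·√117) = 153/√28899 = 0.9

0.9


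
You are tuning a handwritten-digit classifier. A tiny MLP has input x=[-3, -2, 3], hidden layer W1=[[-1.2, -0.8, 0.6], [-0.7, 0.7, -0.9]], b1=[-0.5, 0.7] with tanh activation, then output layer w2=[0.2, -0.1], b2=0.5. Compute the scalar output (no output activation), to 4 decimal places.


z1[0] = (-1.2)·(-3) + (-0.8)·(-2) + (0.6)·(3) - 0.5 = 6.5
z1[1] = (-0.7)·(-3) + (0.7)·(-2) + (-0.9)·(3) + 0.7 = -1.3
h = tanh(z1) = [1.0, -0.8617]
output = (0.2)·(1.0) + (-0.1)·(-0.8617) + 0.5 = 0.7862

0.7862


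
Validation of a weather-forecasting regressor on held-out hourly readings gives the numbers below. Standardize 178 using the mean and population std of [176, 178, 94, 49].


μ = 124.25, σ = 55.1016
z = (178 - 124.25)/55.1016 = 0.9755

0.9755


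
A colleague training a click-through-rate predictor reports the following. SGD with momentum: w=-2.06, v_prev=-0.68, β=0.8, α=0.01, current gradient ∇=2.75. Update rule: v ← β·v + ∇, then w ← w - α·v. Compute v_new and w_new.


v_new = 0.8·-0.68 + 2.75 = -0.544 + 2.75 = 2.206
w_new = -2.06 - 0.01·2.206 = -2.06 - 0.02206 = -2.08206

v_new=2.206, w_new=-2.08206


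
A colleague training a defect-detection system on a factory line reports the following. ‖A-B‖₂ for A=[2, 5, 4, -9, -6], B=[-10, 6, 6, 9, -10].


d = √((2+ 10)² + (5-6)² + (4-6)² + (-9-9)² + (-6+ 10)²)
  = √(144 + 1 + 4 + 324 + 16)
  = √489 = 22.1133

22.1133


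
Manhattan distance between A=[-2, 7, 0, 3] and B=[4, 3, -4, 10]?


d = |-2-4| + |7-3| + |0+ 4| + |3-10|
  = 6 + 4 + 4 + 7
  = 21

21


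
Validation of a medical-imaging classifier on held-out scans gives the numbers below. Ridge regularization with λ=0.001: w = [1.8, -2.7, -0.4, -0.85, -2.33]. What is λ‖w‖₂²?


‖w‖₂² = (1.8)² + (-2.7)² + (-0.4)² + (-0.85)² + (-2.33)²
     = 3.24 + 7.29 + 0.16 + 0.7225 + 5.4289
     = 16.8414
λ·‖w‖₂² = 0.001·16.8414 = 0.016841

0.016841


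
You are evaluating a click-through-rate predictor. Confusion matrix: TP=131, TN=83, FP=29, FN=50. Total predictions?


Total = TP + TN + FP + FN
= 131 + 83 + 29 + 50
= 293
(Predicted positive: 160, predicted negative: 133)

293


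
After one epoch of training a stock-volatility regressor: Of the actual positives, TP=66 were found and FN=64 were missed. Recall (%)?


Recall = TP/(TP+FN)
= 66/(66+64)
= 66/130 = 50.77%

50.77%


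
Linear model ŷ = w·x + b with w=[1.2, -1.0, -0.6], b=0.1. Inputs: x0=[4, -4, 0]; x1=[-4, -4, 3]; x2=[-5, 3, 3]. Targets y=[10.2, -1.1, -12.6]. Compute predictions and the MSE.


ŷ0 = (1.2)·(4) + (-1.0)·(-4) + (-0.6)·(0) + 0.1 = 8.9
ŷ1 = (1.2)·(-4) + (-1.0)·(-4) + (-0.6)·(3) + 0.1 = -2.5
ŷ2 = (1.2)·(-5) + (-1.0)·(3) + (-0.6)·(3) + 0.1 = -10.7
errors² = [1.69, 1.96, 3.61]
MSE = 7.2600/3 = 2.42

2.42


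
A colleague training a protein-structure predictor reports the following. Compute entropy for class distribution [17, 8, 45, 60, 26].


Probabilities: [17/156, 8/156, 45/156, 60/156, 26/156] ≈ [0.109, 0.0513, 0.2885, 0.3846, 0.1667]
H = -((17/156)·log₂(17/156) + (8/156)·log₂(8/156) + (45/156)·log₂(45/156) + (60/156)·log₂(60/156) + (26/156)·log₂(26/156))
  = 2.0467 bits

2.0467 bits


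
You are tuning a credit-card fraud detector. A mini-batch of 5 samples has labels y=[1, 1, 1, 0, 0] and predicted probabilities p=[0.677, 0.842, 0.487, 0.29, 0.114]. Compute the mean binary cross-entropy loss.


L[0] = -ln(0.677) = 0.3901
L[1] = -ln(0.842) = 0.172
L[2] = -ln(0.487) = 0.7195
L[3] = -ln(1-0.29) = -ln(0.71) = 0.3425
L[4] = -ln(1-0.114) = -ln(0.886) = 0.121
mean = (0.3901 + 0.172 + 0.7195 + 0.3425 + 0.121)/5 = 0.349

0.349


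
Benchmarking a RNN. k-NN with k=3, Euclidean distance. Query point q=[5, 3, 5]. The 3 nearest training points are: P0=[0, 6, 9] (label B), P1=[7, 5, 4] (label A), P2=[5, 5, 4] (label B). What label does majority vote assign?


d(q,P0) = 7.0711  (label B)
d(q,P1) = 3.0  (label A)
d(q,P2) = 2.2361  (label B)
Votes: A=1, B=2
Majority → B

B


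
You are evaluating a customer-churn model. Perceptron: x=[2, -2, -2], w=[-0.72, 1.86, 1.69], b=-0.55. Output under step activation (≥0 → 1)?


z = (2)·(-0.72) + (-2)·(1.86) + (-2)·(1.69) - 0.55
  = -9.09
step(z) = 0 (z<0)

0


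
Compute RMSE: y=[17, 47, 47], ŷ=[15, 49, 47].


MSE = 8/3 = 2.6667
RMSE = √(8/3) = 1.633

1.633


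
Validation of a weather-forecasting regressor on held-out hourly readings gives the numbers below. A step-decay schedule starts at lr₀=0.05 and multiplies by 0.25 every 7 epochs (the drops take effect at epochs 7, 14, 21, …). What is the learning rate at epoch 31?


n_drops = ⌊31/7⌋ = 4
lr = 0.05·0.25^4 = 0.05·0.00390625 = 0.0001953125

0.0001953125


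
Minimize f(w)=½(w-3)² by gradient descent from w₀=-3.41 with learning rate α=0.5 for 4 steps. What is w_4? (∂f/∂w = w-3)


step 1: grad = -3.41-3 = -6.41; w = -3.41 - 0.5·(-6.41) = -0.205
step 2: grad = -0.205-3 = -3.205; w = -0.205 - 0.5·(-3.205) = 1.3975
step 3: grad = 1.3975-3 = -1.6025; w = 1.3975 - 0.5·(-1.6025) = 2.19875
step 4: grad = 2.19875-3 = -0.80125; w = 2.19875 - 0.5·(-0.80125) = 2.599375

2.599375


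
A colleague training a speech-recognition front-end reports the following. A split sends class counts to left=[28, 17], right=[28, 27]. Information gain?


Parent = [56, 44], H_parent = 0.9896
H_left = 0.9565 (n=45), H_right = 0.9998 (n=55)
H_children = (45/100)·0.9565 + (55/100)·0.9998 = 0.9803
IG = 0.9896 - 0.9803 = 0.0093

0.0093


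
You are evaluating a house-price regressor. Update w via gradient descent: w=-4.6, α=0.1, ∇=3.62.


w_new = w - α·∇
= -4.6 - 0.1·3.62
= -4.6 - 0.362
= -4.962

-4.962


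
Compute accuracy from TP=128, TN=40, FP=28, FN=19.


Accuracy = (TP+TN)/(TP+TN+FP+FN)
= (128+40)/(215)
= 168/215 = 78.14%

78.14%


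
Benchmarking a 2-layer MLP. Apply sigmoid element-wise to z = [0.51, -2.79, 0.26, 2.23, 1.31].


σ(0.51) = 1/(1+e^-0.51) = 0.6248
σ(-2.79) = 1/(1+e^2.79) = 0.0579
σ(0.26) = 1/(1+e^-0.26) = 0.5646
σ(2.23) = 1/(1+e^-2.23) = 0.9029
σ(1.31) = 1/(1+e^-1.31) = 0.7875
result = [0.6248, 0.0579, 0.5646, 0.9029, 0.7875]

[0.6248, 0.0579, 0.5646, 0.9029, 0.7875]


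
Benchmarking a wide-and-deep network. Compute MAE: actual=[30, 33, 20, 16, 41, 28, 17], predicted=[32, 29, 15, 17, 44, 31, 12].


Absolute errors: |30-32|=2, |33-29|=4, |20-15|=5, |16-17|=1, |41-44|=3, |28-31|=3, |17-12|=5
Sum = 23
MAE = 23/7 = 23/7

23/7


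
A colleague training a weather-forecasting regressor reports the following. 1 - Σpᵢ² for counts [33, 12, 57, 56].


Probabilities: [33/158, 12/158, 57/158, 56/158] ≈ [0.2089, 0.0759, 0.3608, 0.3544]
Σpᵢ² = (1089 + 144 + 3249 + 3136)/158² = 7618/24964
Gini = 1 - Σpᵢ² = 1 - 7618/24964 = 0.6948

0.6948


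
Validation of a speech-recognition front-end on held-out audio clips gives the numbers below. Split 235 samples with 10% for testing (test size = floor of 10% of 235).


Test = ⌊235·10/100⌋ = 23
Train = 235 - 23 = 212

Train: 212, Test: 23


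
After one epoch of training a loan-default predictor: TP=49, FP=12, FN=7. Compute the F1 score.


Precision = 49/61 = 0.8033
Recall = 49/56 = 0.875
F1 = 2·P·R/(P+R) = 2·TP/(2·TP+FP+FN) = 98/(98+12+7) = 98/117 = 0.8376

0.8376


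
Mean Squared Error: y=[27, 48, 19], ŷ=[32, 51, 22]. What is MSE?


Squared errors: (27-32)²=25, (48-51)²=9, (19-22)²=9
Sum = 43
MSE = 43/3 = 43/3

43/3


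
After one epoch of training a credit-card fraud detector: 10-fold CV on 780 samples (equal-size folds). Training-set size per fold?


Fold size = 780/10 = 78
Training per fold = 780 - 78 = 702

702


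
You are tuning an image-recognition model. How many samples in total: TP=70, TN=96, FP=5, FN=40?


Total = TP + TN + FP + FN
= 70 + 96 + 5 + 40
= 211
(Predicted positive: 75, predicted negative: 136)

211


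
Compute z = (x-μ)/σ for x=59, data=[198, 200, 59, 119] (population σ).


μ = 144, σ = 58.9534
z = (59 - 144)/58.9534 = -1.4418

-1.4418


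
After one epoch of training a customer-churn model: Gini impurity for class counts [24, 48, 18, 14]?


Probabilities: [24/104, 48/104, 18/104, 14/104] ≈ [0.2308, 0.4615, 0.1731, 0.1346]
Σpᵢ² = (576 + 2304 + 324 + 196)/104² = 3400/10816
Gini = 1 - Σpᵢ² = 1 - 3400/10816 = 0.6857

0.6857


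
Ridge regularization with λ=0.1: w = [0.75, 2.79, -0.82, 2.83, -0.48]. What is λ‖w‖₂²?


‖w‖₂² = (0.75)² + (2.79)² + (-0.82)² + (2.83)² + (-0.48)²
     = 0.5625 + 7.7841 + 0.6724 + 8.0089 + 0.2304
     = 17.2583
λ·‖w‖₂² = 0.1·17.2583 = 1.72583

1.72583


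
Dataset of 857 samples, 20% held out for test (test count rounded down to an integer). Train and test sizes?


Test = ⌊857·20/100⌋ = 171
Train = 857 - 171 = 686

Train: 686, Test: 171


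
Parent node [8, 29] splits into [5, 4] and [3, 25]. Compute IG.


Parent = [8, 29], H_parent = 0.7532
H_left = 0.9911 (n=9), H_right = 0.4912 (n=28)
H_children = (9/37)·0.9911 + (28/37)·0.4912 = 0.6128
IG = 0.7532 - 0.6128 = 0.1404

0.1404


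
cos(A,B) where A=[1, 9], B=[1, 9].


A·B = 1·1 + 9·9 = 82
‖A‖ = √82 = 9.0554, ‖B‖ = √82 = 9.0554
cos = 82/(√82·√82) = 82/√6724 = 1.0

1.0


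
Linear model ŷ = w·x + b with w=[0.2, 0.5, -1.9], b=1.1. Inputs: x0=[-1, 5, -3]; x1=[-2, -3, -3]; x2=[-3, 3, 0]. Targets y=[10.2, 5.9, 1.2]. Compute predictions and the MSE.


ŷ0 = (0.2)·(-1) + (0.5)·(5) + (-1.9)·(-3) + 1.1 = 9.1
ŷ1 = (0.2)·(-2) + (0.5)·(-3) + (-1.9)·(-3) + 1.1 = 4.9
ŷ2 = (0.2)·(-3) + (0.5)·(3) + (-1.9)·(0) + 1.1 = 2.0
errors² = [1.21, 1.0, 0.64]
MSE = 2.8500/3 = 0.95

0.95


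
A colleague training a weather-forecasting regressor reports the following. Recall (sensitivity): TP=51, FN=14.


Recall = TP/(TP+FN)
= 51/(51+14)
= 51/65 = 78.46%

78.46%


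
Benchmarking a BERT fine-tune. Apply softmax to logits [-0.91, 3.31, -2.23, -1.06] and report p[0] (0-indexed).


Exponentials: e^-0.91=0.4025, e^3.31=27.3851, e^-2.23=0.1075, e^-1.06=0.3465
Sum = 28.2416
Softmax = [0.0143, 0.9697, 0.0038, 0.0123]
p[0] = 0.4025/28.2416 = 0.0143

0.0143


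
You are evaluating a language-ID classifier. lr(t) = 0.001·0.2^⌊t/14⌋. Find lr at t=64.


n_drops = ⌊64/14⌋ = 4
lr = 0.001·0.2^4 = 0.001·0.0016 = 0.0000016

0.0000016


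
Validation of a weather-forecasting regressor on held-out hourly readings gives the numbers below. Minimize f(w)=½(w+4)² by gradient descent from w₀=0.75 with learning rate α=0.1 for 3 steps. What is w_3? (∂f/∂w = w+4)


step 1: grad = 0.75+4 = 4.75; w = 0.75 - 0.1·(4.75) = 0.275
step 2: grad = 0.275+4 = 4.275; w = 0.275 - 0.1·(4.275) = -0.1525
step 3: grad = -0.1525+4 = 3.8475; w = -0.1525 - 0.1·(3.8475) = -0.53725

-0.53725


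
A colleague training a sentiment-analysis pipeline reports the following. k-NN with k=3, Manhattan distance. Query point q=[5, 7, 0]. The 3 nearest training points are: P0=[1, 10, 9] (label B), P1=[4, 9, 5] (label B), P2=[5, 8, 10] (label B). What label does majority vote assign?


d(q,P0) = 16  (label B)
d(q,P1) = 8  (label B)
d(q,P2) = 11  (label B)
Votes: A=0, B=3
Majority → B

B


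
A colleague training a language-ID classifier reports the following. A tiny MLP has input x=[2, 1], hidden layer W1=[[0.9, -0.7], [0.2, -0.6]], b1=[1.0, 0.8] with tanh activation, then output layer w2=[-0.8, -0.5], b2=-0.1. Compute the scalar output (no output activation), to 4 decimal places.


z1[0] = (0.9)·(2) + (-0.7)·(1) + 1.0 = 2.1
z1[1] = (0.2)·(2) + (-0.6)·(1) + 0.8 = 0.6
h = tanh(z1) = [0.9705, 0.537]
output = (-0.8)·(0.9705) + (-0.5)·(0.537) - 0.1 = -1.1449

-1.1449


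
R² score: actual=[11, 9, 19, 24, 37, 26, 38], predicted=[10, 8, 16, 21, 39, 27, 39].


ȳ = 23.4286
SS_res = Σ(y-ŷ)² = 26
SS_tot = Σ(y-ȳ)² = 785.71
R² = 1 - SS_res/SS_tot = 1 - 0.0331 = 0.9669

0.9669


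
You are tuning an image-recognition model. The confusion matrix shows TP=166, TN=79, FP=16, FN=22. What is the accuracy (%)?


Accuracy = (TP+TN)/(TP+TN+FP+FN)
= (166+79)/(283)
= 245/283 = 86.57%

86.57%


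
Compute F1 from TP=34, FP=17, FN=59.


Precision = 34/51 = 0.6667
Recall = 34/93 = 0.3656
F1 = 2·P·R/(P+R) = 2·TP/(2·TP+FP+FN) = 68/(68+17+59) = 68/144 = 0.4722

0.4722


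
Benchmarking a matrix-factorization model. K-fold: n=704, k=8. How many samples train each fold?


Fold size = 704/8 = 88
Training per fold = 704 - 88 = 616

616


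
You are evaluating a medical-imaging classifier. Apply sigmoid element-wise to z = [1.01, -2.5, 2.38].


σ(1.01) = 1/(1+e^-1.01) = 0.733
σ(-2.5) = 1/(1+e^2.5) = 0.0759
σ(2.38) = 1/(1+e^-2.38) = 0.9153
result = [0.733, 0.0759, 0.9153]

[0.733, 0.0759, 0.9153]


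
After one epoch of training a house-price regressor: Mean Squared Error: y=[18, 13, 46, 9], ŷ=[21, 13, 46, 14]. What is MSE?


Squared errors: (18-21)²=9, (13-13)²=0, (46-46)²=0, (9-14)²=25
Sum = 34
MSE = 34/4 = 17/2

17/2


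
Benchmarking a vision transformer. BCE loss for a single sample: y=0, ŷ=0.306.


BCE = -[y·ln(p) + (1-y)·ln(1-p)]
= -0 - 1·ln(1-0.306)
= -ln(0.694) = 0.3653

0.3653


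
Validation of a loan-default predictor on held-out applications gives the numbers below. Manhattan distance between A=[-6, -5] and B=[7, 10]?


d = |-6-7| + |-5-10|
  = 13 + 15
  = 28

28


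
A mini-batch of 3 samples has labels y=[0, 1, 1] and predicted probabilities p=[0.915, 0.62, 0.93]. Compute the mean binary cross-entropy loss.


L[0] = -ln(1-0.915) = -ln(0.085) = 2.4651
L[1] = -ln(0.62) = 0.478
L[2] = -ln(0.93) = 0.0726
mean = (2.4651 + 0.478 + 0.0726)/3 = 1.0052

1.0052


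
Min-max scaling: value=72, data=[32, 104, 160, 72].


min=32, max=160
(72-32)/(160-32) = 40/128 = 0.3125

0.3125


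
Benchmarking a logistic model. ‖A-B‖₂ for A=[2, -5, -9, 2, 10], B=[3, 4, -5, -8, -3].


d = √((2-3)² + (-5-4)² + (-9+ 5)² + (2+ 8)² + (10+ 3)²)
  = √(1 + 81 + 16 + 100 + 169)
  = √367 = 19.1572

19.1572


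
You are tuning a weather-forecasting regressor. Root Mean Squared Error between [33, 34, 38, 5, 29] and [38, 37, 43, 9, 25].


MSE = 91/5 = 18.2
RMSE = √(91/5) = 4.2661

4.2661


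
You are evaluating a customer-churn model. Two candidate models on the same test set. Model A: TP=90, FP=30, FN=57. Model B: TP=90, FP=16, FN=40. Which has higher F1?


Model A: P=90/120=0.75, R=90/147=0.6122, F1=2PR/(P+R)=2TP/(2TP+FP+FN)=180/267=0.6742
Model B: P=90/106=0.8491, R=90/130=0.6923, F1=2PR/(P+R)=2TP/(2TP+FP+FN)=180/236=0.7627
0.6742 < 0.7627 → Model B

Model B


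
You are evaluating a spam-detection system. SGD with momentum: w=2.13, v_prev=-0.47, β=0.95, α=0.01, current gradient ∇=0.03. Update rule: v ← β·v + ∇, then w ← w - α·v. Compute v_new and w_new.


v_new = 0.95·-0.47 + 0.03 = -0.4465 + 0.03 = -0.4165
w_new = 2.13 - 0.01·-0.4165 = 2.13 + 0.004165 = 2.134165

v_new=-0.4165, w_new=2.134165


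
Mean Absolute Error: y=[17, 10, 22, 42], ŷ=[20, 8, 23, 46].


Absolute errors: |17-20|=3, |10-8|=2, |22-23|=1, |42-46|=4
Sum = 10
MAE = 10/4 = 5/2

5/2


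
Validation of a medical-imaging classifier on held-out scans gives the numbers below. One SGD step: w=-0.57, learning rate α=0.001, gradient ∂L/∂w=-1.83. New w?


w_new = w - α·∇
= -0.57 - 0.001·-1.83
= -0.57 + 0.00183
= -0.56817

-0.56817
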